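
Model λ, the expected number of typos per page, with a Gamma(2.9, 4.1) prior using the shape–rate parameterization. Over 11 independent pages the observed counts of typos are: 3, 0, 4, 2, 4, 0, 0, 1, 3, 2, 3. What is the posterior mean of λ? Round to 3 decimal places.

Total count ∑xᵢ = 22 over n = 11 pages.
Gamma is conjugate to the Poisson likelihood: posterior is Gamma(shape = 2.9+22 = 24.9, rate = 4.1+11 = 15.1).
Posterior mean = shape/rate = 24.9/15.1 = 1.649.

Posterior mean ≈ 1.649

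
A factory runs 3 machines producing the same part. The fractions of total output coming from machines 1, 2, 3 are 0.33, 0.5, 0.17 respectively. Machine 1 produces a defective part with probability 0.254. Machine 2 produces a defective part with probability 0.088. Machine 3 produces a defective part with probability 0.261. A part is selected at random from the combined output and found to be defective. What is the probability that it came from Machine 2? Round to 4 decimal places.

Posterior probability ≈ 0.2555

Tabulate prior·likelihood by source: [1] prior 0.33, lik 0.254, product 0.08382; [2] prior 0.5, lik 0.088, product 0.04400; [3] prior 0.17, lik 0.261, product 0.04437.
Normalizing constant = 0.17219; the posterior for Machine 2 is its product over the sum, 0.04400/0.17219 = 0.2555.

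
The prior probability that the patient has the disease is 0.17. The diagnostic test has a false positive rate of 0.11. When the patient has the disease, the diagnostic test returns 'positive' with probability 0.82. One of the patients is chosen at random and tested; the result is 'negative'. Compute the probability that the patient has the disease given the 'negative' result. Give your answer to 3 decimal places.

P(H | E) ≈ 0.040

Let H be the event that the patient has the disease. P(H) = 0.17, so P(¬H) = 0.83. With E the 'negative' result, P(E|H) = 0.18 and P(E|¬H) = 0.89.
P(E) = 0.18·0.17 + 0.89·0.83 = 0.030600 + 0.73870 = 0.76930.
By Bayes' theorem, P(H|E) = 0.030600 / 0.76930 = 0.040.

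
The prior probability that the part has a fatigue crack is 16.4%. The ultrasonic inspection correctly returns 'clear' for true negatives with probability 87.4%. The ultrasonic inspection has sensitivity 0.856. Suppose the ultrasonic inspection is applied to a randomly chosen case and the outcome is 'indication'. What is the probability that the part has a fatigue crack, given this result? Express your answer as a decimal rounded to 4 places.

P(H | E) ≈ 0.5713

Write H for 'the part has a fatigue crack'. Prior odds H:¬H = 0.164/0.836 = 0.19617. For the 'indication' outcome, the likelihood ratio is 0.856/0.126 = 6.7937.
Posterior odds = 0.19617 × 6.7937 = 1.3327, so P(H|E) = 1.3327/(1+1.3327) = 0.5713.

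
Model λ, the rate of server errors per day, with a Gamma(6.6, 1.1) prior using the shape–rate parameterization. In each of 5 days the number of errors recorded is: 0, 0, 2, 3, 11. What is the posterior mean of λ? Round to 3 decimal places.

Total count ∑xᵢ = 16 over n = 5 days.
Gamma is conjugate to the Poisson likelihood: posterior is Gamma(shape = 6.6+16 = 22.6, rate = 1.1+5 = 6.1).
Posterior mean = shape/rate = 22.6/6.1 = 3.705.

Posterior mean ≈ 3.705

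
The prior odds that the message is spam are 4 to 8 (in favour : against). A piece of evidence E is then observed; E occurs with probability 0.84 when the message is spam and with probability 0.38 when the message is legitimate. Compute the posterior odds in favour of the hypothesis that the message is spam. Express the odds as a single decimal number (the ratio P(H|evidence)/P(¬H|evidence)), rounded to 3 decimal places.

Prior odds = 4/8 = 0.50000. In log-odds, ln(0.50000) = -0.69315.
Add log likelihood ratio: ln(2.2105) = 0.79323.
Posterior log-odds = 0.10008, so posterior odds = exp(0.10008) = 1.1053.

Posterior odds ≈ 1.105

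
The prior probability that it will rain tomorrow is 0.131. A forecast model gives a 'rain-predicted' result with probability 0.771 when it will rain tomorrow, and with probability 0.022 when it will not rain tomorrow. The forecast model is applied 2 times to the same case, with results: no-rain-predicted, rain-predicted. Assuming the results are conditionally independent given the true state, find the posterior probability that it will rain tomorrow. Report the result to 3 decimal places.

Posterior P(H) ≈ 0.553

With H the event that it will rain tomorrow, the joint likelihood of the observed sequence is P(data|H) = 0.229·0.771 = 0.17656 and P(data|¬H) = 0.978·0.022 = 0.021516.
Bayes: P(H|data) = 0.131·0.17656 / (0.131·0.17656 + 0.869·0.021516) = 0.023129/0.041827 = 0.5530.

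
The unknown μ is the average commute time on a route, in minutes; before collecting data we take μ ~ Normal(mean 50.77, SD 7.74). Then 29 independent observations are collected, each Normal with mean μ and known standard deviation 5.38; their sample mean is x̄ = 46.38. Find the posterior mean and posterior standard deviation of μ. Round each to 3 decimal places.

Prior precision 1/τ₀² = 1/7.74² = 0.0166924; data precision n/σ² = 29/5.38² = 1.00192.
Posterior precision = 0.0166924 + 1.00192 = 1.01861, giving posterior SD = 1/√1.01861 = 0.991.
Posterior mean = (0.0166924·50.77 + 1.00192·46.38) / 1.01861 = 46.452.

Posterior mean ≈ 46.452; posterior SD ≈ 0.991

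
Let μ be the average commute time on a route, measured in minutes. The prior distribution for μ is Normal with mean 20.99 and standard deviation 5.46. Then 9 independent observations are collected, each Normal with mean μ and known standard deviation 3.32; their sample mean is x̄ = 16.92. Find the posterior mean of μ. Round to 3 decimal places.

Posterior mean ≈ 17.081

With known σ, the Normal prior is conjugate. Weight on the data is w = (n/σ²)/(n/σ² + 1/τ₀²) = 0.816519/(0.816519+0.0335440) = 0.96054.
Posterior mean = w·x̄ + (1−w)·μ₀ = 0.96054·16.92 + 0.039461·20.99 = 17.081.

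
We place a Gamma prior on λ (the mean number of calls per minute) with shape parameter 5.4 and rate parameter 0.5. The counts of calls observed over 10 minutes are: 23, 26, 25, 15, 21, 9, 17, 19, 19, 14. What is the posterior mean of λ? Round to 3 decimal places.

Posterior mean ≈ 18.419

The Poisson likelihood adds the total count to the shape and the number of exposure periods to the rate. Here ∑xᵢ = 188 and n = 10, so shape 5.4→193.4 and rate 0.5→10.5.
E[λ | data] = 193.4/10.5 = 18.419.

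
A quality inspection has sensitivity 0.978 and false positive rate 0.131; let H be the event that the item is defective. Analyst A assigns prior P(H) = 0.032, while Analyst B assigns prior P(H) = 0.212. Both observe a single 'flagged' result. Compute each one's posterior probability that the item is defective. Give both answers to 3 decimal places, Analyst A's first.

Analyst A: 0.198; Analyst B: 0.668

The likelihood ratio for a 'flagged' result is 0.978/0.131 = 7.4656.
Analyst A: prior odds 0.032/0.968 = 0.033058; posterior odds 0.24680; posterior probability 0.198.
Analyst B: prior odds 0.212/0.788 = 0.26904; posterior odds 2.0085; posterior probability 0.668.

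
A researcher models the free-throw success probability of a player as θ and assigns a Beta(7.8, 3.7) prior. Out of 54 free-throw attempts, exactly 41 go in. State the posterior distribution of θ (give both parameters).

Posterior: Beta(48.8, 16.7)

The binomial likelihood is conjugate to the Beta prior: with 41 successes and 13 failures, the posterior is Beta(7.8+41, 3.7+13) = Beta(48.8, 16.7).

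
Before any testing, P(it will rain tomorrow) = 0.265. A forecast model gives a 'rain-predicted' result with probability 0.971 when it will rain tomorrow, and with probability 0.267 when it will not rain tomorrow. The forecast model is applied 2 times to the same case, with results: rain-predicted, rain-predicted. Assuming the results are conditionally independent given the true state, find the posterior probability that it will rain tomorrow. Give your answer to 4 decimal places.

Posterior P(H) ≈ 0.8266

With H the event that it will rain tomorrow, the joint likelihood of the observed sequence is P(data|H) = 0.971·0.971 = 0.94284 and P(data|¬H) = 0.267·0.267 = 0.071289.
Bayes: P(H|data) = 0.265·0.94284 / (0.265·0.94284 + 0.735·0.071289) = 0.24985/0.30225 = 0.8266.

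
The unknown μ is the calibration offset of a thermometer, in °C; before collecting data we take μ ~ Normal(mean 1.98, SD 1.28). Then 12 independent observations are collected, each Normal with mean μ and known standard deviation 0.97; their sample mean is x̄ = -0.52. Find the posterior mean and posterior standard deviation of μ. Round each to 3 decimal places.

Prior precision 1/τ₀² = 1/1.28² = 0.610352; data precision n/σ² = 12/0.97² = 12.7537.
Posterior precision = 0.610352 + 12.7537 = 13.3641, giving posterior SD = 1/√13.3641 = 0.274.
Posterior mean = (0.610352·1.98 + 12.7537·-0.52) / 13.3641 = -0.406.

Posterior mean ≈ -0.406; posterior SD ≈ 0.274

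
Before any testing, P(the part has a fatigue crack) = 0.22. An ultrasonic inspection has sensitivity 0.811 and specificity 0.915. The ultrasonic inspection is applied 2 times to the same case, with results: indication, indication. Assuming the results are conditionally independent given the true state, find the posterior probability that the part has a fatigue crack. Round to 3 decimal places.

Let H be the event that the part has a fatigue crack; start with P(H) = 0.22. P('indication'|H) = 0.811, P('indication'|¬H) = 0.085.
Update on result 1 ('indication'): P(H) ← 0.811·0.2200 / (0.811·0.2200 + 0.085·0.7800) = 0.17842/0.24472 = 0.7291.
Update on result 2 ('indication'): P(H) ← 0.811·0.7291 / (0.811·0.7291 + 0.085·0.2709) = 0.59128/0.61431 = 0.9625.

Posterior P(H) ≈ 0.963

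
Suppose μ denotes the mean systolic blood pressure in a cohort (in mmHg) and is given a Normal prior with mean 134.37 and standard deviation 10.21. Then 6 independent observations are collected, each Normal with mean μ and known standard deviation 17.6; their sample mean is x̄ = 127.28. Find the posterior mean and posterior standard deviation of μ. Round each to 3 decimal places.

Posterior mean ≈ 129.628; posterior SD ≈ 5.876

With known σ, the Normal prior is conjugate. Weight on the data is w = (n/σ²)/(n/σ² + 1/τ₀²) = 0.0193698/(0.0193698+0.00959287) = 0.66879.
Posterior mean = w·x̄ + (1−w)·μ₀ = 0.66879·127.28 + 0.33121·134.37 = 129.628. Posterior variance = 1/(0.0193698+0.00959287) = 34.5272, so SD = 5.876.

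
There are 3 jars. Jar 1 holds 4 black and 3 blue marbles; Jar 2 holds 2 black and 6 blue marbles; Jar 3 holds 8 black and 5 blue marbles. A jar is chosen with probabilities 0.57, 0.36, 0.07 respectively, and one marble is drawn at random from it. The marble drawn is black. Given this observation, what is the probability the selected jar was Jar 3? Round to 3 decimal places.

P(black|Jar 1) = 0.5714; P(black|Jar 2) = 0.25; P(black|Jar 3) = 0.6154.
Prior × likelihood for each source: 0.57·0.5714=0.3257, 0.36·0.25=0.09000, 0.07·0.6154=0.04308. Summing gives P(black) = 0.45879.
P(Jar 3 | black) = 0.04308 / 0.45879 = 0.094.

Posterior probability ≈ 0.094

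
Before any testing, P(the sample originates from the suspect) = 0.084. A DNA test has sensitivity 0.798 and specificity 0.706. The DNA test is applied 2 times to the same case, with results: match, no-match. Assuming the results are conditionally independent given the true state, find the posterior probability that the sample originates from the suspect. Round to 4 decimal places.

Let H be the event that the sample originates from the suspect; start with P(H) = 0.084. P('match'|H) = 0.798, P('match'|¬H) = 0.294.
Update on result 1 ('match'): P(H) ← 0.798·0.0840 / (0.798·0.0840 + 0.294·0.9160) = 0.067032/0.33634 = 0.1993.
Update on result 2 ('no-match'): P(H) ← 0.202·0.1993 / (0.202·0.1993 + 0.706·0.8007) = 0.040259/0.60555 = 0.0665.

Posterior P(H) ≈ 0.0665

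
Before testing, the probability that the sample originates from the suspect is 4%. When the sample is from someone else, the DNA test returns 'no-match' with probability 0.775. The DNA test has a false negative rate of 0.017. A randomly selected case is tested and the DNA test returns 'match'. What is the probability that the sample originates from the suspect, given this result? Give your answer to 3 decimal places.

P(H | E) ≈ 0.154

Let H be the event that the sample originates from the suspect. P(H) = 0.04, so P(¬H) = 0.96. With E the 'match' result, P(E|H) = 0.983 and P(E|¬H) = 0.225.
P(E) = 0.983·0.04 + 0.225·0.96 = 0.039320 + 0.21600 = 0.25532.
By Bayes' theorem, P(H|E) = 0.039320 / 0.25532 = 0.154.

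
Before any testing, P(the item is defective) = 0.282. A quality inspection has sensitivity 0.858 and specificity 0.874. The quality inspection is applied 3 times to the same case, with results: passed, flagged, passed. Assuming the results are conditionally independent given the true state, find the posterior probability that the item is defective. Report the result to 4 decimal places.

Let H be the event that the item is defective; start with P(H) = 0.282. P('flagged'|H) = 0.858, P('flagged'|¬H) = 0.126.
Update on result 1 ('passed'): P(H) ← 0.142·0.2820 / (0.142·0.2820 + 0.874·0.7180) = 0.040044/0.66758 = 0.0600.
Update on result 2 ('flagged'): P(H) ← 0.858·0.0600 / (0.858·0.0600 + 0.126·0.9400) = 0.051466/0.16991 = 0.3029.
Update on result 3 ('passed'): P(H) ← 0.142·0.3029 / (0.142·0.3029 + 0.874·0.6971) = 0.043013/0.65227 = 0.0659.

Posterior P(H) ≈ 0.0659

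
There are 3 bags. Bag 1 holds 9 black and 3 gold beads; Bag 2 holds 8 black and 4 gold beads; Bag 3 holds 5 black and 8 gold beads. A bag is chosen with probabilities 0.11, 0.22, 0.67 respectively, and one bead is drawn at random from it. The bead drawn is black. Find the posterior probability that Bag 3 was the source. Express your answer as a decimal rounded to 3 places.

Posterior probability ≈ 0.529

Tabulate prior·likelihood by source: [1] prior 0.11, lik 0.75, product 0.08250; [2] prior 0.22, lik 0.6667, product 0.1467; [3] prior 0.67, lik 0.3846, product 0.2577.
Normalizing constant = 0.48686; the posterior for Bag 3 is its product over the sum, 0.2577/0.48686 = 0.529.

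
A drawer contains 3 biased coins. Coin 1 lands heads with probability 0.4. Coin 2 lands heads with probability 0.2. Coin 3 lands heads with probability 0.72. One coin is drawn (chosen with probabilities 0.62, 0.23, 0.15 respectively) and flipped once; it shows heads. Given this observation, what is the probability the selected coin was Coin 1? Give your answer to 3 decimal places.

P(heads|C1) = 0.4; P(heads|C2) = 0.2; P(heads|C3) = 0.72.
Prior × likelihood for each source: 0.62·0.4=0.2480, 0.23·0.2=0.04600, 0.15·0.72=0.1080. Summing gives P(heads) = 0.40200.
P(Coin 1 | heads) = 0.2480 / 0.40200 = 0.617.

Posterior probability ≈ 0.617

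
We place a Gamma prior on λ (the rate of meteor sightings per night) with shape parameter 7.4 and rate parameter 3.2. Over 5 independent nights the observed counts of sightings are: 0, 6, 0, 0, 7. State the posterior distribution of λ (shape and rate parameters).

The Poisson likelihood adds the total count to the shape and the number of exposure periods to the rate. Here ∑xᵢ = 13 and n = 5, so shape 7.4→20.4 and rate 3.2→8.2.

Posterior: Gamma(shape=20.4, rate=8.2)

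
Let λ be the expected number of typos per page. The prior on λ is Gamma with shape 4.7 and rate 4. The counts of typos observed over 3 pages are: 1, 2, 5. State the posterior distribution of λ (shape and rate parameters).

Posterior: Gamma(shape=12.7, rate=7)

Total count ∑xᵢ = 8 over n = 3 pages.
Gamma is conjugate to the Poisson likelihood: posterior is Gamma(shape = 4.7+8 = 12.7, rate = 4+3 = 7).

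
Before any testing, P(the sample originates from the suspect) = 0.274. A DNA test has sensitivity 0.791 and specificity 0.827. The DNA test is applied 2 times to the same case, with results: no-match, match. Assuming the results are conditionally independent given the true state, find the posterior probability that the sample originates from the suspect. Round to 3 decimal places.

With H the event that the sample originates from the suspect, the joint likelihood of the observed sequence is P(data|H) = 0.209·0.791 = 0.16532 and P(data|¬H) = 0.827·0.173 = 0.14307.
Bayes: P(H|data) = 0.274·0.16532 / (0.274·0.16532 + 0.726·0.14307) = 0.045297/0.14917 = 0.3037.

Posterior P(H) ≈ 0.304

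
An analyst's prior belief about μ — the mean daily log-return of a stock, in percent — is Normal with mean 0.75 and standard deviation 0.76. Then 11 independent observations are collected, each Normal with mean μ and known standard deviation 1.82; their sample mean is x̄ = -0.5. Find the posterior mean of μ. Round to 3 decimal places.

Posterior mean ≈ -0.072

With known σ, the Normal prior is conjugate. Weight on the data is w = (n/σ²)/(n/σ² + 1/τ₀²) = 3.32085/(3.32085+1.73130) = 0.65731.
Posterior mean = w·x̄ + (1−w)·μ₀ = 0.65731·-0.5 + 0.34269·0.75 = -0.072.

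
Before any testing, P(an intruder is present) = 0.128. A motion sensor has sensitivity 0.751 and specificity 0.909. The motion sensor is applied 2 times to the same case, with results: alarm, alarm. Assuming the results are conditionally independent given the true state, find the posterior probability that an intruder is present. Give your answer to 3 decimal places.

Posterior P(H) ≈ 0.909

With H the event that an intruder is present, the joint likelihood of the observed sequence is P(data|H) = 0.751·0.751 = 0.56400 and P(data|¬H) = 0.091·0.091 = 0.0082810.
Bayes: P(H|data) = 0.128·0.56400 / (0.128·0.56400 + 0.872·0.0082810) = 0.072192/0.079413 = 0.9091.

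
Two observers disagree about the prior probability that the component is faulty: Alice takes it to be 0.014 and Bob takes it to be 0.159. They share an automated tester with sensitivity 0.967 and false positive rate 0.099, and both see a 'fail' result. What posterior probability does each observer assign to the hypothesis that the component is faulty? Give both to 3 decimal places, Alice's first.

P('+'|H) = 0.967, P('+'|¬H) = 0.099.
Alice: numerator 0.967·0.014 = 0.013538; evidence = 0.013538+0.099·0.986 = 0.11115; posterior = 0.122.
Bob: numerator 0.967·0.159 = 0.15375; evidence = 0.15375+0.099·0.841 = 0.23701; posterior = 0.649.

Alice: 0.122; Bob: 0.649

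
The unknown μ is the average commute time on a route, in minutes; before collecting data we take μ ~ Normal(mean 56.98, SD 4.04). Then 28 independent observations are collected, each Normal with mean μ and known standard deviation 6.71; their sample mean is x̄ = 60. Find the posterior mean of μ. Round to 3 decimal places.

Posterior mean ≈ 59.729

With known σ, the Normal prior is conjugate. Weight on the data is w = (n/σ²)/(n/σ² + 1/τ₀²) = 0.621889/(0.621889+0.0612685) = 0.91032.
Posterior mean = w·x̄ + (1−w)·μ₀ = 0.91032·60 + 0.089684·56.98 = 59.729.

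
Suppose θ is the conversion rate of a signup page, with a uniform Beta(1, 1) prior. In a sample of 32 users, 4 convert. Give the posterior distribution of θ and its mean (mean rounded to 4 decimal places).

Posterior: Beta(5, 29); mean ≈ 0.1471

Observing 4 successes and 28 failures updates Beta(1, 1) by adding the success and failure counts to the two shape parameters: α = 1+4 = 5, β = 1+28 = 29.
E[θ | data] = 5/(5+29) = 0.1471.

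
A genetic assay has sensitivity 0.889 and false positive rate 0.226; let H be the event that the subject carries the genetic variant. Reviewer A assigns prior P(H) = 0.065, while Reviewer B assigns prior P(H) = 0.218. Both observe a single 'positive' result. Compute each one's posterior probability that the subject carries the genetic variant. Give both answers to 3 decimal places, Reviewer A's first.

The likelihood ratio for a 'positive' result is 0.889/0.226 = 3.9336.
Reviewer A: prior odds 0.065/0.935 = 0.069519; posterior odds 0.27346; posterior probability 0.215.
Reviewer B: prior odds 0.218/0.782 = 0.27877; posterior odds 1.0966; posterior probability 0.523.

Reviewer A: 0.215; Reviewer B: 0.523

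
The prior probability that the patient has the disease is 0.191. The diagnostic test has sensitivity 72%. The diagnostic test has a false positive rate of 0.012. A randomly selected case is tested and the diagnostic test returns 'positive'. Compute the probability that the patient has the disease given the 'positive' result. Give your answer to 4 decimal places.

P(H | E) ≈ 0.9341

Let H be the event that the patient has the disease. P(H) = 0.191, so P(¬H) = 0.809. With E the 'positive' result, P(E|H) = 0.72 and P(E|¬H) = 0.012.
P(E) = 0.72·0.191 + 0.012·0.809 = 0.13752 + 0.0097080 = 0.14723.
By Bayes' theorem, P(H|E) = 0.13752 / 0.14723 = 0.9341.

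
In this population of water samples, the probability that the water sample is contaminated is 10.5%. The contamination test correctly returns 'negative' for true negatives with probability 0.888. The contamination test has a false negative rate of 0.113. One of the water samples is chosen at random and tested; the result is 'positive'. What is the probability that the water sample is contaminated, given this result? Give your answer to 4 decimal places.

Let H be the event that the water sample is contaminated. P(H) = 0.105, so P(¬H) = 0.895. With E the 'positive' result, P(E|H) = 0.887 and P(E|¬H) = 0.112.
P(E) = 0.887·0.105 + 0.112·0.895 = 0.093135 + 0.10024 = 0.19338.
By Bayes' theorem, P(H|E) = 0.093135 / 0.19338 = 0.4816.

P(H | E) ≈ 0.4816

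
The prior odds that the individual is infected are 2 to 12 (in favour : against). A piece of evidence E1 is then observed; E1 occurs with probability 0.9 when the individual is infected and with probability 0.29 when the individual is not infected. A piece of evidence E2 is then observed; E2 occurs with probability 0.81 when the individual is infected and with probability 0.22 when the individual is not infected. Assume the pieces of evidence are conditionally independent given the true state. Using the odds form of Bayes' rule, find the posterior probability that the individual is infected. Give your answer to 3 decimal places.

Posterior probability ≈ 0.656

Prior odds = 2/12 = 0.16667.
Likelihood ratio for E1 = 0.9/0.29 = 3.1034.
Likelihood ratio for E2 = 0.81/0.22 = 3.6818.
Posterior odds = prior odds × LR₁ × LR₂ = 1.9044.
Posterior probability = odds/(1+odds) = 1.9044/2.9044 = 0.656.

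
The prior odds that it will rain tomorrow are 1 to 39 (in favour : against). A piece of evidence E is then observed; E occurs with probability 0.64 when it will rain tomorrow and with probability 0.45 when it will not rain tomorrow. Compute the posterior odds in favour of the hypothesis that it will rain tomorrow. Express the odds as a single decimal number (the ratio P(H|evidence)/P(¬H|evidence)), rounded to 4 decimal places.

Posterior odds ≈ 0.0365

Prior odds = 1/39 = 0.025641.
Likelihood ratio for E = 0.64/0.45 = 1.4222.
Posterior odds = prior odds × LR = 0.036467.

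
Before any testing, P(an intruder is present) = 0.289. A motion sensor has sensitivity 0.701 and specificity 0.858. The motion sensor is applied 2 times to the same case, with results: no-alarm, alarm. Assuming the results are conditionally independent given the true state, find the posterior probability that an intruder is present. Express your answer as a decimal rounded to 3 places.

Posterior P(H) ≈ 0.412

Let H be the event that an intruder is present; start with P(H) = 0.289. P('alarm'|H) = 0.701, P('alarm'|¬H) = 0.142.
Update on result 1 ('no-alarm'): P(H) ← 0.299·0.2890 / (0.299·0.2890 + 0.858·0.7110) = 0.086411/0.69645 = 0.1241.
Update on result 2 ('alarm'): P(H) ← 0.701·0.1241 / (0.701·0.1241 + 0.142·0.8759) = 0.086976/0.21136 = 0.4115.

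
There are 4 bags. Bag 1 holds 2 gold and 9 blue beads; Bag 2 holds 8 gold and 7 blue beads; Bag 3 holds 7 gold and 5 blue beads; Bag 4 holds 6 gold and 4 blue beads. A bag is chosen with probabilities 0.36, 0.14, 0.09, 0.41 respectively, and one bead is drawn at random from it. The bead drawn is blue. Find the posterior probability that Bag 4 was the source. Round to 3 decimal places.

P(blue|Bag 1) = 0.8182; P(blue|Bag 2) = 0.4667; P(blue|Bag 3) = 0.4167; P(blue|Bag 4) = 0.4.
Prior × likelihood for each source: 0.36·0.8182=0.2945, 0.14·0.4667=0.06533, 0.09·0.4167=0.03750, 0.41·0.4=0.1640. Summing gives P(blue) = 0.56138.
P(Bag 4 | blue) = 0.1640 / 0.56138 = 0.292.

Posterior probability ≈ 0.292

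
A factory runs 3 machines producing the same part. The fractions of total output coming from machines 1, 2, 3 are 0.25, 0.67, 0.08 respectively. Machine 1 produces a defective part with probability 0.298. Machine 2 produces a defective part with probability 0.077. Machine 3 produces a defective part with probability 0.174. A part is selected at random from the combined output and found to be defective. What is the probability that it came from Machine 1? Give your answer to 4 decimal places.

Tabulate prior·likelihood by source: [1] prior 0.25, lik 0.298, product 0.07450; [2] prior 0.67, lik 0.077, product 0.05159; [3] prior 0.08, lik 0.174, product 0.01392.
Normalizing constant = 0.14001; the posterior for Machine 1 is its product over the sum, 0.07450/0.14001 = 0.5321.

Posterior probability ≈ 0.5321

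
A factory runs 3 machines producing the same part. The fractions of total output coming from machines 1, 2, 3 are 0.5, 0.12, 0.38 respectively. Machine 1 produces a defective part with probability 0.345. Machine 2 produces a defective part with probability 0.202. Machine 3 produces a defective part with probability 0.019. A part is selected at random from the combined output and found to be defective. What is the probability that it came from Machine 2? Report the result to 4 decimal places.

P(defective|M1) = 0.345; P(defective|M2) = 0.202; P(defective|M3) = 0.019.
Prior × likelihood for each source: 0.5·0.345=0.1725, 0.12·0.202=0.02424, 0.38·0.019=0.007220. Summing gives P(defective) = 0.20396.
P(Machine 2 | defective) = 0.02424 / 0.20396 = 0.1188.

Posterior probability ≈ 0.1188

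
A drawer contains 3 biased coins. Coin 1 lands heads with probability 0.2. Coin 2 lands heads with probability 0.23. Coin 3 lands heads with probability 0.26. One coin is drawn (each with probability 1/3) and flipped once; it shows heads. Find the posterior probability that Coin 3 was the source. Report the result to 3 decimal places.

Tabulate prior·likelihood by source: [1] prior 0.333333, lik 0.2, product 0.06667; [2] prior 0.333333, lik 0.23, product 0.07667; [3] prior 0.333333, lik 0.26, product 0.08667.
Normalizing constant = 0.23000; the posterior for Coin 3 is its product over the sum, 0.08667/0.23000 = 0.377.

Posterior probability ≈ 0.377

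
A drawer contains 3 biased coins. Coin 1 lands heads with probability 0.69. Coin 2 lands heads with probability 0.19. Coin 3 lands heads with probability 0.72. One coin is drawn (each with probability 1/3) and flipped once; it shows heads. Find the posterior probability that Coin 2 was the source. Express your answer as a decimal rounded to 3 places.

Posterior probability ≈ 0.119

Tabulate prior·likelihood by source: [1] prior 0.333333, lik 0.69, product 0.2300; [2] prior 0.333333, lik 0.19, product 0.06333; [3] prior 0.333333, lik 0.72, product 0.2400.
Normalizing constant = 0.53333; the posterior for Coin 2 is its product over the sum, 0.06333/0.53333 = 0.119.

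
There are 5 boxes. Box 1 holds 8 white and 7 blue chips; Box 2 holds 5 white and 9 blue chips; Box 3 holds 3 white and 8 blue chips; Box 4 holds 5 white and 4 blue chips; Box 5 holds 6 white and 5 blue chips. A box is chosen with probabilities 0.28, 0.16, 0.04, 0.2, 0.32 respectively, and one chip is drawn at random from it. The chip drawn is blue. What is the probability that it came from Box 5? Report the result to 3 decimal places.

P(blue|Box 1) = 0.4667; P(blue|Box 2) = 0.6429; P(blue|Box 3) = 0.7273; P(blue|Box 4) = 0.4444; P(blue|Box 5) = 0.4545.
Prior × likelihood for each source: 0.28·0.4667=0.1307, 0.16·0.6429=0.1029, 0.04·0.7273=0.02909, 0.2·0.4444=0.08889, 0.32·0.4545=0.1455. Summing gives P(blue) = 0.49696.
P(Box 5 | blue) = 0.1455 / 0.49696 = 0.293.

Posterior probability ≈ 0.293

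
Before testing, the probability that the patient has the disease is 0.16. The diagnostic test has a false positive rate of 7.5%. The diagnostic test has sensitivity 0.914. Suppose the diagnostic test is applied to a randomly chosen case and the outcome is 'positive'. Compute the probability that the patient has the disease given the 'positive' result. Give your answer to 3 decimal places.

Write H for 'the patient has the disease'. Prior odds H:¬H = 0.16/0.84 = 0.19048. For the 'positive' outcome, the likelihood ratio is 0.914/0.075 = 12.187.
Posterior odds = 0.19048 × 12.187 = 2.3213, so P(H|E) = 2.3213/(1+2.3213) = 0.699.

P(H | E) ≈ 0.699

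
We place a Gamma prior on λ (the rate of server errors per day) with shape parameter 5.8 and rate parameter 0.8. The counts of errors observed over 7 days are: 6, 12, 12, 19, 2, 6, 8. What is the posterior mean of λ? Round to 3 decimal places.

Total count ∑xᵢ = 65 over n = 7 days.
Gamma is conjugate to the Poisson likelihood: posterior is Gamma(shape = 5.8+65 = 70.8, rate = 0.8+7 = 7.8).
E[λ | data] = 70.8/7.8 = 9.077.

Posterior mean ≈ 9.077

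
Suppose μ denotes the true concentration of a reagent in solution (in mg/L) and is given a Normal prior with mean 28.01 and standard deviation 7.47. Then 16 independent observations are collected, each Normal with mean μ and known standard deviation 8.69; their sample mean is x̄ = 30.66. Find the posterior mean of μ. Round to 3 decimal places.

Prior precision 1/τ₀² = 1/7.47² = 0.0179209; data precision n/σ² = 16/8.69² = 0.211875.
Posterior precision = 0.0179209 + 0.211875 = 0.229796.
Posterior mean = (0.0179209·28.01 + 0.211875·30.66) / 0.229796 = 30.453.

Posterior mean ≈ 30.453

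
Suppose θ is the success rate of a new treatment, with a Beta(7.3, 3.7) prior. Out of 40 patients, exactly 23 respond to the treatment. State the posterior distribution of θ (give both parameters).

The binomial likelihood is conjugate to the Beta prior: with 23 successes and 17 failures, the posterior is Beta(7.3+23, 3.7+17) = Beta(30.3, 20.7).

Posterior: Beta(30.3, 20.7)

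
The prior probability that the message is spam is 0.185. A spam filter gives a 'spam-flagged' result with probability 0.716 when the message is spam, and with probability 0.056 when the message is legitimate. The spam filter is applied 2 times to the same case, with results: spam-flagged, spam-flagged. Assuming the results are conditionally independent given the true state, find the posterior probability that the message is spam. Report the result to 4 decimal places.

Posterior P(H) ≈ 0.9738

Let H be the event that the message is spam; start with P(H) = 0.185. P('spam-flagged'|H) = 0.716, P('spam-flagged'|¬H) = 0.056.
Update on result 1 ('spam-flagged'): P(H) ← 0.716·0.1850 / (0.716·0.1850 + 0.056·0.8150) = 0.13246/0.17810 = 0.7437.
Update on result 2 ('spam-flagged'): P(H) ← 0.716·0.7437 / (0.716·0.7437 + 0.056·0.2563) = 0.53252/0.54687 = 0.9738.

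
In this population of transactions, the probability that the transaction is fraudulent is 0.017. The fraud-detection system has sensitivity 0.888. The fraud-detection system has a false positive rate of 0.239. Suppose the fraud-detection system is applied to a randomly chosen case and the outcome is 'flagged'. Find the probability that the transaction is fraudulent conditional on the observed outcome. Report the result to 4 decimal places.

P(H | E) ≈ 0.0604

Write H for 'the transaction is fraudulent'. Prior odds H:¬H = 0.017/0.983 = 0.017294. For the 'flagged' outcome, the likelihood ratio is 0.888/0.239 = 3.7155.
Posterior odds = 0.017294 × 3.7155 = 0.064256, so P(H|E) = 0.064256/(1+0.064256) = 0.0604.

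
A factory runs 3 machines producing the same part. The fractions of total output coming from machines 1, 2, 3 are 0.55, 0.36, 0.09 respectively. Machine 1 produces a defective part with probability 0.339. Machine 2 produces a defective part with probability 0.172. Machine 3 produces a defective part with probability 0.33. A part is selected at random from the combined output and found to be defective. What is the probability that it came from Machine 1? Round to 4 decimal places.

P(defective|M1) = 0.339; P(defective|M2) = 0.172; P(defective|M3) = 0.33.
Prior × likelihood for each source: 0.55·0.339=0.1865, 0.36·0.172=0.06192, 0.09·0.33=0.02970. Summing gives P(defective) = 0.27807.
P(Machine 1 | defective) = 0.1865 / 0.27807 = 0.6705.

Posterior probability ≈ 0.6705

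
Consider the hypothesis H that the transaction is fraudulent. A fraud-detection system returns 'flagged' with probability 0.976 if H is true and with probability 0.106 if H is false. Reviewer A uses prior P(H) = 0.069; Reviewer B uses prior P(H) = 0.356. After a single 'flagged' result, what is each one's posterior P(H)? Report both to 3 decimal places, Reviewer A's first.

Reviewer A: 0.406; Reviewer B: 0.836

The likelihood ratio for a 'flagged' result is 0.976/0.106 = 9.2075.
Reviewer A: prior odds 0.069/0.931 = 0.074114; posterior odds 0.68241; posterior probability 0.406.
Reviewer B: prior odds 0.356/0.644 = 0.55280; posterior odds 5.0899; posterior probability 0.836.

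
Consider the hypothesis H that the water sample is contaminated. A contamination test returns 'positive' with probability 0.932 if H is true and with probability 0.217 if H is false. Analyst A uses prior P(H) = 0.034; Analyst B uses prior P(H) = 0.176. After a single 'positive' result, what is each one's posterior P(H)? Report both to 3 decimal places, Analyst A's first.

P('+'|H) = 0.932, P('+'|¬H) = 0.217.
Analyst A: numerator 0.932·0.034 = 0.031688; evidence = 0.031688+0.217·0.966 = 0.24131; posterior = 0.131.
Analyst B: numerator 0.932·0.176 = 0.16403; evidence = 0.16403+0.217·0.824 = 0.34284; posterior = 0.478.

Analyst A: 0.131; Analyst B: 0.478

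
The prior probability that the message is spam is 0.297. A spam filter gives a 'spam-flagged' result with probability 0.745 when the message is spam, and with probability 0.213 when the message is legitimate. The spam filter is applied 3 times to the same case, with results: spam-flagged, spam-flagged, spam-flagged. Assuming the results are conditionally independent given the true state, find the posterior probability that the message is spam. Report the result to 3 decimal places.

With H the event that the message is spam, the joint likelihood of the observed sequence is P(data|H) = 0.745·0.745·0.745 = 0.41349 and P(data|¬H) = 0.213·0.213·0.213 = 0.0096636.
Bayes: P(H|data) = 0.297·0.41349 / (0.297·0.41349 + 0.703·0.0096636) = 0.12281/0.12960 = 0.9476.

Posterior P(H) ≈ 0.948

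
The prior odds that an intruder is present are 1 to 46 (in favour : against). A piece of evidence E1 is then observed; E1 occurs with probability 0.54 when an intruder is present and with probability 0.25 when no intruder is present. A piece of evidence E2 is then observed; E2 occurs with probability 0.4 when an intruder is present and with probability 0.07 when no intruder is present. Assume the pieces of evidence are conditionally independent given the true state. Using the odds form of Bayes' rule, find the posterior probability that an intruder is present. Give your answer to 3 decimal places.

Prior odds = 1/46 = 0.021739.
Likelihood ratio for E1 = 0.54/0.25 = 2.1600.
Likelihood ratio for E2 = 0.4/0.07 = 5.7143.
Posterior odds = prior odds × LR₁ × LR₂ = 0.26832.
Posterior probability = odds/(1+odds) = 0.26832/1.2683 = 0.212.

Posterior probability ≈ 0.212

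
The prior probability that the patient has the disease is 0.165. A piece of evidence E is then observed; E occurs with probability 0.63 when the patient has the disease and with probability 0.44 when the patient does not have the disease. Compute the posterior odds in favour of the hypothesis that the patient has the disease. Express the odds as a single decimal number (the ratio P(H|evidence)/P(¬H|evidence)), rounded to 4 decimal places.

Posterior odds ≈ 0.2829

Prior odds = 0.165/(1−0.165) = 0.19760. In log-odds, ln(0.19760) = -1.6215.
Add log likelihood ratio: ln(1.4318) = 0.35895.
Posterior log-odds = -1.2625, so posterior odds = exp(-1.2625) = 0.28293.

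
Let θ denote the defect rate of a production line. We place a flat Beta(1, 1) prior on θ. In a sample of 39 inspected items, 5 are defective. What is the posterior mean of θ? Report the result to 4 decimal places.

Posterior mean ≈ 0.1463

The binomial likelihood is conjugate to the Beta prior: with 5 successes and 34 failures, the posterior is Beta(1+5, 1+34) = Beta(6, 35).
Posterior mean = α/(α+β) = 6/41 = 0.1463.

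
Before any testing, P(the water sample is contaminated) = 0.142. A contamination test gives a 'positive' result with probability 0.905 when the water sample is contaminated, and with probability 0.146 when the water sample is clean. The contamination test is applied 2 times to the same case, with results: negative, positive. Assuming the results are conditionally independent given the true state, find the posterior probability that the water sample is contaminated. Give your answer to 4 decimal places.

Let H be the event that the water sample is contaminated; start with P(H) = 0.142. P('positive'|H) = 0.905, P('positive'|¬H) = 0.146.
Update on result 1 ('negative'): P(H) ← 0.095·0.1420 / (0.095·0.1420 + 0.854·0.8580) = 0.013490/0.74622 = 0.0181.
Update on result 2 ('positive'): P(H) ← 0.905·0.0181 / (0.905·0.0181 + 0.146·0.9819) = 0.016360/0.15972 = 0.1024.

Posterior P(H) ≈ 0.1024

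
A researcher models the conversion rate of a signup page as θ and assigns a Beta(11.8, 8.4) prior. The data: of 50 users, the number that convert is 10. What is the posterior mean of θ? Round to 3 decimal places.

Posterior mean ≈ 0.311

The binomial likelihood is conjugate to the Beta prior: with 10 successes and 40 failures, the posterior is Beta(11.8+10, 8.4+40) = Beta(21.8, 48.4).
E[θ | data] = 21.8/(21.8+48.4) = 0.311.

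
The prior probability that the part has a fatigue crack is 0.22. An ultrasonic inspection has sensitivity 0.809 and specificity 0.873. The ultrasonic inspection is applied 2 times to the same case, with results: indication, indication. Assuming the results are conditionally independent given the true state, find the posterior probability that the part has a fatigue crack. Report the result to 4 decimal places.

Posterior P(H) ≈ 0.9196

Let H be the event that the part has a fatigue crack; start with P(H) = 0.22. P('indication'|H) = 0.809, P('indication'|¬H) = 0.127.
Update on result 1 ('indication'): P(H) ← 0.809·0.2200 / (0.809·0.2200 + 0.127·0.7800) = 0.17798/0.27704 = 0.6424.
Update on result 2 ('indication'): P(H) ← 0.809·0.6424 / (0.809·0.6424 + 0.127·0.3576) = 0.51973/0.56514 = 0.9196.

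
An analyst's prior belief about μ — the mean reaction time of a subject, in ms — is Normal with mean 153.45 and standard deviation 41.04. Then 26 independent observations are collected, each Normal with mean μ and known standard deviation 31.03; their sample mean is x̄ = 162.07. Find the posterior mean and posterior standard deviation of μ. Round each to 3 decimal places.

Posterior mean ≈ 161.885; posterior SD ≈ 6.020

Prior precision 1/τ₀² = 1/41.04² = 0.00059372; data precision n/σ² = 26/31.03² = 0.0270029.
Posterior precision = 0.00059372 + 0.0270029 = 0.0275966, giving posterior SD = 1/√0.0275966 = 6.020.
Posterior mean = (0.00059372·153.45 + 0.0270029·162.07) / 0.0275966 = 161.885.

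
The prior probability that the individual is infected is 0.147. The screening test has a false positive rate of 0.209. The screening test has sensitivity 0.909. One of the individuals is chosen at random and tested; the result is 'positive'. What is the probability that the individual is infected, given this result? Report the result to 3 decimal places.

Write H for 'the individual is infected'. Prior odds H:¬H = 0.147/0.853 = 0.17233. For the 'positive' outcome, the likelihood ratio is 0.909/0.209 = 4.3493.
Posterior odds = 0.17233 × 4.3493 = 0.74952, so P(H|E) = 0.74952/(1+0.74952) = 0.428.

P(H | E) ≈ 0.428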